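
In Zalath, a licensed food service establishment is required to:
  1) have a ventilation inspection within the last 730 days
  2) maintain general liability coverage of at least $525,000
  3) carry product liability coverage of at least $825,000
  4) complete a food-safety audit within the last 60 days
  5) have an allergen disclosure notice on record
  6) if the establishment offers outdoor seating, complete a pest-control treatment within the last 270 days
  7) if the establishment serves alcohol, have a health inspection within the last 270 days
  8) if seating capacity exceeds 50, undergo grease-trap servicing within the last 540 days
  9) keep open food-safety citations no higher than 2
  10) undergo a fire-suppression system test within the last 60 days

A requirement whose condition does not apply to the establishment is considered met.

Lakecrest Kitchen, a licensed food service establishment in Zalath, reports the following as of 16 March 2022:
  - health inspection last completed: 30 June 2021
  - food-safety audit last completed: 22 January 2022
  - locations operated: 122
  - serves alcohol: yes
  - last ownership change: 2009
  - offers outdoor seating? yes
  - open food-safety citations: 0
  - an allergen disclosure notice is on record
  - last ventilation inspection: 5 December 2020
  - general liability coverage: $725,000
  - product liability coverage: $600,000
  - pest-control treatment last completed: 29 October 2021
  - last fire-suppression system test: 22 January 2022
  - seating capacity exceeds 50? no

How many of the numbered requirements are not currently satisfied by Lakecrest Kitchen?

1

1. ventilation inspection 466 days ago vs limit 730 → met
2. general liability coverage $725,000 ≥ $525,000 → met
3. product liability coverage $600,000 < $825,000 → not met
4. food-safety audit 53 days ago vs limit 60 → met
5. allergen disclosure notice present → met
6. condition 'offers outdoor seating' holds; pest-control treatment 138 days ago vs limit 270 → met
7. condition 'serves alcohol' holds; health inspection 259 days ago vs limit 270 → met
8. condition 'seating capacity exceeds 50' does not hold → requirement n/a → met
9. open food-safety citations 0 ≤ 2 → met
10. fire-suppression system test 53 days ago vs limit 60 → met
Not met: 1 of 10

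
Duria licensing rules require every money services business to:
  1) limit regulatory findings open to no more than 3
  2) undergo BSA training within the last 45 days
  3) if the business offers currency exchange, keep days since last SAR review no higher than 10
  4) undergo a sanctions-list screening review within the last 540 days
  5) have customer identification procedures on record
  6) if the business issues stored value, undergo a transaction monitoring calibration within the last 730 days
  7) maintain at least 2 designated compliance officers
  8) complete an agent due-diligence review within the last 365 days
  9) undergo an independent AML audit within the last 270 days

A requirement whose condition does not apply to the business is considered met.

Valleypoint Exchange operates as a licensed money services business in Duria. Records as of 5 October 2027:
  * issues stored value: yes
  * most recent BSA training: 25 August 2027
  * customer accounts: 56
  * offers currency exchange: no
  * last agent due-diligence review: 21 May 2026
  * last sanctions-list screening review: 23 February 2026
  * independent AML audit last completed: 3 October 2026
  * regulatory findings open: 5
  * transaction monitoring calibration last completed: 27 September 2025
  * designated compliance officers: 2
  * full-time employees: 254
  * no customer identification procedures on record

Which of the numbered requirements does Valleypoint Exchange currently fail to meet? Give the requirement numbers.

1. regulatory findings open 5 > 3 → not met
2. BSA training 41 days ago vs limit 45 → met
3. condition 'offers currency exchange' does not hold → requirement n/a → met
4. sanctions-list screening review 589 days ago vs limit 540 → not met
5. customer identification procedures absent → not met
6. condition 'issues stored value' holds; transaction monitoring calibration 738 days ago vs limit 730 → not met
7. designated compliance officers 2 ≥ 2 → met
8. agent due-diligence review 502 days ago vs limit 365 → not met
9. independent AML audit 367 days ago vs limit 270 → not met
Not met: 1, 4, 5, 6, 8, 9

1, 4, 5, 6, 8, 9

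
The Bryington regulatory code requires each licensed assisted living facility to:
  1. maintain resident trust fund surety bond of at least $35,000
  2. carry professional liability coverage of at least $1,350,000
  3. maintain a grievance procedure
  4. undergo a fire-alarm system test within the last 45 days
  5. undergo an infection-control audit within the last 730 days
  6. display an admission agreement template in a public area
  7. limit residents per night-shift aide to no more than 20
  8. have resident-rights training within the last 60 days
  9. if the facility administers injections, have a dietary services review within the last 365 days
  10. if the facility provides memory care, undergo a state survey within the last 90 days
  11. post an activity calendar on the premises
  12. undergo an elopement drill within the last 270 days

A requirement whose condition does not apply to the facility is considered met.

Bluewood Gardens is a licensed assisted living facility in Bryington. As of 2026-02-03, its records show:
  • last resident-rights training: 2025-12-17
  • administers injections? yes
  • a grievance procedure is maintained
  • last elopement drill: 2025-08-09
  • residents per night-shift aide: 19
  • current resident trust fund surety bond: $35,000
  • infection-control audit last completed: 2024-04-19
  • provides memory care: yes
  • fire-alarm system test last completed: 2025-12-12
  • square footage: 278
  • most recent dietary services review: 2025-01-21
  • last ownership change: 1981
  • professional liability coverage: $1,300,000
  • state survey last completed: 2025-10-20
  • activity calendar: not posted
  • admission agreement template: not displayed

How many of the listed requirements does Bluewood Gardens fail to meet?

6

1. resident trust fund surety bond $35,000 ≥ $35,000 → met
2. professional liability coverage $1,300,000 < $1,350,000 → not met
3. grievance procedure present → met
4. fire-alarm system test 53 days ago vs limit 45 → not met
5. infection-control audit 655 days ago vs limit 730 → met
6. admission agreement template absent → not met
7. residents per night-shift aide 19 ≤ 20 → met
8. resident-rights training 48 days ago vs limit 60 → met
9. condition 'administers injections' holds; dietary services review 378 days ago vs limit 365 → not met
10. condition 'provides memory care' holds; state survey 106 days ago vs limit 90 → not met
11. activity calendar absent → not met
12. elopement drill 178 days ago vs limit 270 → met
Not met: 6 of 12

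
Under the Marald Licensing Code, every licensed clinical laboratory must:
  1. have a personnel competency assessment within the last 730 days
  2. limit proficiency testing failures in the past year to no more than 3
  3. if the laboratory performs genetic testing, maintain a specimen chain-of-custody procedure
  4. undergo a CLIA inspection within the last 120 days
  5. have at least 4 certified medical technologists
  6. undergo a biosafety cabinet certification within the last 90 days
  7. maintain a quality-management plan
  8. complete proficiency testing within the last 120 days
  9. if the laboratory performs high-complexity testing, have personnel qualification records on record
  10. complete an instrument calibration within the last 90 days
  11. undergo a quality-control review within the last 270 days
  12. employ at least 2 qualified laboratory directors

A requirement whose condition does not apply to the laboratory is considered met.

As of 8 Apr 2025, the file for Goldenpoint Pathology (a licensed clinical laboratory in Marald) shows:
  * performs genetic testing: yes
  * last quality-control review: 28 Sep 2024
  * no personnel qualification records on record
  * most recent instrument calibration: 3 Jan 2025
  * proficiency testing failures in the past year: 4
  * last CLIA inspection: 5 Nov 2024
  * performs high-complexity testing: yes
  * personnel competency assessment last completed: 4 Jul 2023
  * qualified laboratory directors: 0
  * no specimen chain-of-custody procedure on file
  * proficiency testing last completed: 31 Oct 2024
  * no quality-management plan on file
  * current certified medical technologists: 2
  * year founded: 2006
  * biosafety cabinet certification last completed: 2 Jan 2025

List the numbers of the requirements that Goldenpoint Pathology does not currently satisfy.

1. personnel competency assessment 644 days ago vs limit 730 → met
2. proficiency testing failures in the past year 4 > 3 → not met
3. condition 'performs genetic testing' holds; specimen chain-of-custody procedure absent → not met
4. CLIA inspection 154 days ago vs limit 120 → not met
5. certified medical technologists 2 < 4 → not met
6. biosafety cabinet certification 96 days ago vs limit 90 → not met
7. quality-management plan absent → not met
8. proficiency testing 159 days ago vs limit 120 → not met
9. condition 'performs high-complexity testing' holds; personnel qualification records absent → not met
10. instrument calibration 95 days ago vs limit 90 → not met
11. quality-control review 192 days ago vs limit 270 → met
12. qualified laboratory directors 0 < 2 → not met
Not met: 2, 3, 4, 5, 6, 7, 8, 9, 10, 12

2, 3, 4, 5, 6, 7, 8, 9, 10, 12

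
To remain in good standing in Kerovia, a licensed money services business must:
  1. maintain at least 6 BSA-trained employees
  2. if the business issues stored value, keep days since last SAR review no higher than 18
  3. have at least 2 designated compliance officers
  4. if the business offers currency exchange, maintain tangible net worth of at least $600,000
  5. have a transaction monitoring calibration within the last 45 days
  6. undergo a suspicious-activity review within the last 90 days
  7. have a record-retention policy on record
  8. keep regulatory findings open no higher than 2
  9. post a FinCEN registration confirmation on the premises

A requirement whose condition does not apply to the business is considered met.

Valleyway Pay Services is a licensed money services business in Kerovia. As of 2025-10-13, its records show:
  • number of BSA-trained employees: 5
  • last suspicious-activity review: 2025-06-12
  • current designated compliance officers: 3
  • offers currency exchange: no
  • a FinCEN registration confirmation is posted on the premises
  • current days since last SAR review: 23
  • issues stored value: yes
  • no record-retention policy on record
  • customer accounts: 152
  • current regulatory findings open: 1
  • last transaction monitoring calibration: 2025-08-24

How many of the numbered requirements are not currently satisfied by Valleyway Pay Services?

5

1. BSA-trained employees 5 < 6 → not met
2. condition 'issues stored value' holds; days since last SAR review 23 > 18 → not met
3. designated compliance officers 3 ≥ 2 → met
4. condition 'offers currency exchange' does not hold → requirement n/a → met
5. transaction monitoring calibration 50 days ago vs limit 45 → not met
6. suspicious-activity review 123 days ago vs limit 90 → not met
7. record-retention policy absent → not met
8. regulatory findings open 1 ≤ 2 → met
9. FinCEN registration confirmation present → met
Not met: 5 of 9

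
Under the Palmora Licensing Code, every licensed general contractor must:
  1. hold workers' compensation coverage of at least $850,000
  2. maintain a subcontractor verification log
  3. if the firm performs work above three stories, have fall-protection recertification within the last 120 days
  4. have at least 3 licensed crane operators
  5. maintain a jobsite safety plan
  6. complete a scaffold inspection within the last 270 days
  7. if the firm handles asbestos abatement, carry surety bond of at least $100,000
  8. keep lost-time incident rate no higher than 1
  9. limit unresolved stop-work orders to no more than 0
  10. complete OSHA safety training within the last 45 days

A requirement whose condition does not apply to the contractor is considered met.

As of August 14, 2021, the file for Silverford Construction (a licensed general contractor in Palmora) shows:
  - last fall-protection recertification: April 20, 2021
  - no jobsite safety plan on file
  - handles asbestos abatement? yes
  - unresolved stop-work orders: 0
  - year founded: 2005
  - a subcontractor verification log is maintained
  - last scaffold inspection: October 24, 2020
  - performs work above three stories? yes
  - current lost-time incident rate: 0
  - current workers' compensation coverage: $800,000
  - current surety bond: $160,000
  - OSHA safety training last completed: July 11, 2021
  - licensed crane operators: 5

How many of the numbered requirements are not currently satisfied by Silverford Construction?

3

1. workers' compensation coverage $800,000 < $850,000 → not met
2. subcontractor verification log present → met
3. condition 'performs work above three stories' holds; fall-protection recertification 116 days ago vs limit 120 → met
4. licensed crane operators 5 ≥ 3 → met
5. jobsite safety plan absent → not met
6. scaffold inspection 294 days ago vs limit 270 → not met
7. condition 'handles asbestos abatement' holds; surety bond $160,000 ≥ $100,000 → met
8. lost-time incident rate 0 ≤ 1 → met
9. unresolved stop-work orders 0 ≤ 0 → met
10. OSHA safety training 34 days ago vs limit 45 → met
Not met: 3 of 10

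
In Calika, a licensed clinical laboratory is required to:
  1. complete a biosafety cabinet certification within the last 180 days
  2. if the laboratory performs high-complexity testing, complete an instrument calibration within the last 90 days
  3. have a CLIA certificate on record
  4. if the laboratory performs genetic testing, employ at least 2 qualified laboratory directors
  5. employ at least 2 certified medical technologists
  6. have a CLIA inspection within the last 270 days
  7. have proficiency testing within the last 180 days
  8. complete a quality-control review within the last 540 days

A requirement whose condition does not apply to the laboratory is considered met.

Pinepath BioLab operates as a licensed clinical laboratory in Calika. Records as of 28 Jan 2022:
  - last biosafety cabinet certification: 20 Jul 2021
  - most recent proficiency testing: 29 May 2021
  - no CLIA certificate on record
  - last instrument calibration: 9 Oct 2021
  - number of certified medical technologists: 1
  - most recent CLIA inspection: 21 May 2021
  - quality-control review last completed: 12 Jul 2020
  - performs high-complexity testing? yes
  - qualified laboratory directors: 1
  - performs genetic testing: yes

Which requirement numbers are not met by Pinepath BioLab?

1. biosafety cabinet certification 192 days ago vs limit 180 → not met
2. condition 'performs high-complexity testing' holds; instrument calibration 111 days ago vs limit 90 → not met
3. CLIA certificate absent → not met
4. condition 'performs genetic testing' holds; qualified laboratory directors 1 < 2 → not met
5. certified medical technologists 1 < 2 → not met
6. CLIA inspection 252 days ago vs limit 270 → met
7. proficiency testing 244 days ago vs limit 180 → not met
8. quality-control review 565 days ago vs limit 540 → not met
Not met: 1, 2, 3, 4, 5, 7, 8

1, 2, 3, 4, 5, 7, 8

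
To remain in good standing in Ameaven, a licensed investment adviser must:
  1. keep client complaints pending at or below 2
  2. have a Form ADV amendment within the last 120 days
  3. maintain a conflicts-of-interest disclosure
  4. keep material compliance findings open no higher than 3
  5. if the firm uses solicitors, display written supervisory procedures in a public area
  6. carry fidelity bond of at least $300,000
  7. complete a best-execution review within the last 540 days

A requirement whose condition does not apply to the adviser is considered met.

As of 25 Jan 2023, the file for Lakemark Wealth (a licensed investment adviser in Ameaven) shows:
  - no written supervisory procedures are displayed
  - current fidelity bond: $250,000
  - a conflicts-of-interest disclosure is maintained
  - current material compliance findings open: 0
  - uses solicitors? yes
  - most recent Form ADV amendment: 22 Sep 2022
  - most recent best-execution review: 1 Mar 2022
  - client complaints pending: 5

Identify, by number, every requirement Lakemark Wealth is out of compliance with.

1, 2, 5, 6

1. client complaints pending 5 > 2 → not met
2. Form ADV amendment 125 days ago vs limit 120 → not met
3. conflicts-of-interest disclosure present → met
4. material compliance findings open 0 ≤ 3 → met
5. condition 'uses solicitors' holds; written supervisory procedures absent → not met
6. fidelity bond $250,000 < $300,000 → not met
7. best-execution review 330 days ago vs limit 540 → met
Not met: 1, 2, 5, 6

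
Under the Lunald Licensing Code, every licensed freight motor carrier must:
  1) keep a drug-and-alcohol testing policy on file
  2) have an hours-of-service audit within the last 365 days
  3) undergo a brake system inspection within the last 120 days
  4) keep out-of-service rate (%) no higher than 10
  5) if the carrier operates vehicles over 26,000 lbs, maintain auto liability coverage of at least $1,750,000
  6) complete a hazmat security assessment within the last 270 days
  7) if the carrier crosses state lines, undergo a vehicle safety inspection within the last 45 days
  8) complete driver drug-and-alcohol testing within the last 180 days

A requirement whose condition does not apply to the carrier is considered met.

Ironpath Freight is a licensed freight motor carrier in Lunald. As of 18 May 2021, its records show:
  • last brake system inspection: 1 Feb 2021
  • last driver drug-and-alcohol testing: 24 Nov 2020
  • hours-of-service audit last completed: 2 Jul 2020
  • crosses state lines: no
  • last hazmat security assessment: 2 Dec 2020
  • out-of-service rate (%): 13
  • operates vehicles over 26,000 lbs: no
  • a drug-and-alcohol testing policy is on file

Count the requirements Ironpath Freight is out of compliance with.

1. drug-and-alcohol testing policy present → met
2. hours-of-service audit 320 days ago vs limit 365 → met
3. brake system inspection 106 days ago vs limit 120 → met
4. out-of-service rate (%) 13 > 10 → not met
5. condition 'operates vehicles over 26,000 lbs' does not hold → requirement n/a → met
6. hazmat security assessment 167 days ago vs limit 270 → met
7. condition 'crosses state lines' does not hold → requirement n/a → met
8. driver drug-and-alcohol testing 175 days ago vs limit 180 → met
Not met: 1 of 8

1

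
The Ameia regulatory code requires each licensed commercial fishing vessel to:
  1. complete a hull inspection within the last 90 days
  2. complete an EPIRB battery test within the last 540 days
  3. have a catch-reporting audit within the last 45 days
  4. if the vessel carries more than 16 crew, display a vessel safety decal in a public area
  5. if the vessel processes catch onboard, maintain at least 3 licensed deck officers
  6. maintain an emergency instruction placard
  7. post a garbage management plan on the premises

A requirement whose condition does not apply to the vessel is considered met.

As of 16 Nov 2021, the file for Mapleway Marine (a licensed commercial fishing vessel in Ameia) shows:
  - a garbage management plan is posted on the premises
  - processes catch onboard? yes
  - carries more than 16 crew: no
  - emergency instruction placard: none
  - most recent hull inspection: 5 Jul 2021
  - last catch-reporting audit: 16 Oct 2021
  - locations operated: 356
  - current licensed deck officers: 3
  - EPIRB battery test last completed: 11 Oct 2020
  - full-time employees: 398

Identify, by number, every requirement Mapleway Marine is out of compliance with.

1. hull inspection 134 days ago vs limit 90 → not met
2. EPIRB battery test 401 days ago vs limit 540 → met
3. catch-reporting audit 31 days ago vs limit 45 → met
4. condition 'carries more than 16 crew' does not hold → requirement n/a → met
5. condition 'processes catch onboard' holds; licensed deck officers 3 ≥ 3 → met
6. emergency instruction placard absent → not met
7. garbage management plan present → met
Not met: 1, 6

1, 6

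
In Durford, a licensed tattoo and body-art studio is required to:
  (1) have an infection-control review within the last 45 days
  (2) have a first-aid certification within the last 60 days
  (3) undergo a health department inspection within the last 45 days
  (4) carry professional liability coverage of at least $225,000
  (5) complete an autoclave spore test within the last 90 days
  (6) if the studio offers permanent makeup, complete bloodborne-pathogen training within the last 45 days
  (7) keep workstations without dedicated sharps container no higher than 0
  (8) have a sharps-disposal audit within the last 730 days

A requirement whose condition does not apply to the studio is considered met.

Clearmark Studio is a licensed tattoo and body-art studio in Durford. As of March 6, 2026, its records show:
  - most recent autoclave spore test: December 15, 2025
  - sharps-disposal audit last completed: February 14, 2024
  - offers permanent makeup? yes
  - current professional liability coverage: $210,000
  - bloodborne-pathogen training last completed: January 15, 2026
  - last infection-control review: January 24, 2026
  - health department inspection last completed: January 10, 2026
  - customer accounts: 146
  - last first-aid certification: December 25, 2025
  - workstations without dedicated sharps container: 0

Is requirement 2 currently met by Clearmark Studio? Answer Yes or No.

No

2. first-aid certification 71 days ago vs limit 60 → not met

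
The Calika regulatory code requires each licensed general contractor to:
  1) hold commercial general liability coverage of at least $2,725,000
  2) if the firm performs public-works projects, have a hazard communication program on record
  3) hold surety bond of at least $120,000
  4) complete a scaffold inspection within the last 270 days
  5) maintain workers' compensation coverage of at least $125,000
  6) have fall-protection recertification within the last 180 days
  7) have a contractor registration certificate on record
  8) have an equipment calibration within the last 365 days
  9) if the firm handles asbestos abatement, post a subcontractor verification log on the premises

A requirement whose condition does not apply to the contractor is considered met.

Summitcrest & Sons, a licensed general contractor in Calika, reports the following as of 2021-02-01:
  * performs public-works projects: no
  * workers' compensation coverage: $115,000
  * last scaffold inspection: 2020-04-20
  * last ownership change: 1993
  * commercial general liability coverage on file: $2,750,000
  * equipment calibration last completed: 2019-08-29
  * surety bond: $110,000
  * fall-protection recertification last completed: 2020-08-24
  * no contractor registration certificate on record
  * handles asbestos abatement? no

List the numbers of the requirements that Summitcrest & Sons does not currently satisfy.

1. commercial general liability coverage $2,750,000 ≥ $2,725,000 → met
2. condition 'performs public-works projects' does not hold → requirement n/a → met
3. surety bond $110,000 < $120,000 → not met
4. scaffold inspection 287 days ago vs limit 270 → not met
5. workers' compensation coverage $115,000 < $125,000 → not met
6. fall-protection recertification 161 days ago vs limit 180 → met
7. contractor registration certificate absent → not met
8. equipment calibration 522 days ago vs limit 365 → not met
9. condition 'handles asbestos abatement' does not hold → requirement n/a → met
Not met: 3, 4, 5, 7, 8

3, 4, 5, 7, 8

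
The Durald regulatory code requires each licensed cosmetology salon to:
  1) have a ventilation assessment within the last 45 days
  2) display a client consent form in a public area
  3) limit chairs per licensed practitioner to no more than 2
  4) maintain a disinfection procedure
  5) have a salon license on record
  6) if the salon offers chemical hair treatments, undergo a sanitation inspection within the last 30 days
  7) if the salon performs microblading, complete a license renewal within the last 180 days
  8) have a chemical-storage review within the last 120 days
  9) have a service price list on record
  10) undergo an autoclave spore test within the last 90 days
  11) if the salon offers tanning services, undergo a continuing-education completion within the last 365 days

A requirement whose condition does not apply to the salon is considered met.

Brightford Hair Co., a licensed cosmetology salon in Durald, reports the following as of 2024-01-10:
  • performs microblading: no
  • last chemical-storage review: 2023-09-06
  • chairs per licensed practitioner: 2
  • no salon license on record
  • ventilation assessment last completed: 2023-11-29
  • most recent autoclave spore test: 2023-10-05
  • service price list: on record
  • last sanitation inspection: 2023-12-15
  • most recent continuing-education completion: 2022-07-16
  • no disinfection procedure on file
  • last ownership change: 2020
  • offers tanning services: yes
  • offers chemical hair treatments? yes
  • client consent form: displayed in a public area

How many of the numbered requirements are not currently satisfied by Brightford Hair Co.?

5

1. ventilation assessment 42 days ago vs limit 45 → met
2. client consent form present → met
3. chairs per licensed practitioner 2 ≤ 2 → met
4. disinfection procedure absent → not met
5. salon license absent → not met
6. condition 'offers chemical hair treatments' holds; sanitation inspection 26 days ago vs limit 30 → met
7. condition 'performs microblading' does not hold → requirement n/a → met
8. chemical-storage review 126 days ago vs limit 120 → not met
9. service price list present → met
10. autoclave spore test 97 days ago vs limit 90 → not met
11. condition 'offers tanning services' holds; continuing-education completion 543 days ago vs limit 365 → not met
Not met: 5 of 11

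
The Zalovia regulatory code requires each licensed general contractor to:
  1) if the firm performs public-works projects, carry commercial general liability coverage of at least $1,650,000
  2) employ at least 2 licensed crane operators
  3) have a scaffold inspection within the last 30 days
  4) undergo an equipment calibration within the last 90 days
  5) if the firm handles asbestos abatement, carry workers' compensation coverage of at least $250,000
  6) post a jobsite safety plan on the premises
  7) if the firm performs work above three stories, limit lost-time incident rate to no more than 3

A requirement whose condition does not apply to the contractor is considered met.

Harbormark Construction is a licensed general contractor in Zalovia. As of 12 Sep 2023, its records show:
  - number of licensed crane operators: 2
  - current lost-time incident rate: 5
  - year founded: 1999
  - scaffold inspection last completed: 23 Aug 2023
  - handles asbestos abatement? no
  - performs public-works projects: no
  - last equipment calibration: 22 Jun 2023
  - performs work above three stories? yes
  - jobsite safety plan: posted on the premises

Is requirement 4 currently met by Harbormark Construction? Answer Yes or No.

4. equipment calibration 82 days ago vs limit 90 → met

Yes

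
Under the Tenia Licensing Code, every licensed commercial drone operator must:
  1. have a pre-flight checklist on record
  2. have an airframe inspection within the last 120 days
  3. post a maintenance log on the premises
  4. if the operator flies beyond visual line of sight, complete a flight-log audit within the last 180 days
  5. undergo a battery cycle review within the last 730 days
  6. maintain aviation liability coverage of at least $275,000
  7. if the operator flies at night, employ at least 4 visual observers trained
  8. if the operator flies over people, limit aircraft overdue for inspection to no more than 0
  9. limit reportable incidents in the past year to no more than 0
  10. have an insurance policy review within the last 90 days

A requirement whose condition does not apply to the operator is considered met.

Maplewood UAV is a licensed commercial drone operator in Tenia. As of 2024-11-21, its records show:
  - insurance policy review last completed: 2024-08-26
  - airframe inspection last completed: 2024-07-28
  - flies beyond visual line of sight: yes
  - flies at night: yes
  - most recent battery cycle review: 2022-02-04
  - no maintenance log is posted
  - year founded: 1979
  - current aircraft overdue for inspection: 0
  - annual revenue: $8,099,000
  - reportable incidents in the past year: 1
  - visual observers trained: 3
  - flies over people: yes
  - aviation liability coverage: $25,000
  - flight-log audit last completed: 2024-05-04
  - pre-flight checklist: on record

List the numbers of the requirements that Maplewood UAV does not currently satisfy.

3, 4, 5, 6, 7, 9

1. pre-flight checklist present → met
2. airframe inspection 116 days ago vs limit 120 → met
3. maintenance log absent → not met
4. condition 'flies beyond visual line of sight' holds; flight-log audit 201 days ago vs limit 180 → not met
5. battery cycle review 1021 days ago vs limit 730 → not met
6. aviation liability coverage $25,000 < $275,000 → not met
7. condition 'flies at night' holds; visual observers trained 3 < 4 → not met
8. condition 'flies over people' holds; aircraft overdue for inspection 0 ≤ 0 → met
9. reportable incidents in the past year 1 > 0 → not met
10. insurance policy review 87 days ago vs limit 90 → met
Not met: 3, 4, 5, 6, 7, 9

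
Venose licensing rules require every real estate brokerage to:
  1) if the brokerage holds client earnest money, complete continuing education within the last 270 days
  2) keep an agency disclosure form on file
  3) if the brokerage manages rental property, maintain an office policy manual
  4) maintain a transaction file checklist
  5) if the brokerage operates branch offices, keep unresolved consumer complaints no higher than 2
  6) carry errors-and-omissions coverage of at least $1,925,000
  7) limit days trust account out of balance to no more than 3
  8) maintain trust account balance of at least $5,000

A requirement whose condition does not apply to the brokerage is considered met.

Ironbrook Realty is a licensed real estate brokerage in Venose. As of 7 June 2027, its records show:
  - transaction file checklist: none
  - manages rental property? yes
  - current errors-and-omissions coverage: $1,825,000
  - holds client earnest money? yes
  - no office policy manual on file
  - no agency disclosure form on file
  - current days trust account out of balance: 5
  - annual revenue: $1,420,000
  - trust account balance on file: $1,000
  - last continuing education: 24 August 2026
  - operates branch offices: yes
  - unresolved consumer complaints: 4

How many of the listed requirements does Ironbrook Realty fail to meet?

1. condition 'holds client earnest money' holds; continuing education 287 days ago vs limit 270 → not met
2. agency disclosure form absent → not met
3. condition 'manages rental property' holds; office policy manual absent → not met
4. transaction file checklist absent → not met
5. condition 'operates branch offices' holds; unresolved consumer complaints 4 > 2 → not met
6. errors-and-omissions coverage $1,825,000 < $1,925,000 → not met
7. days trust account out of balance 5 > 3 → not met
8. trust account balance $1,000 < $5,000 → not met
Not met: 8 of 8

8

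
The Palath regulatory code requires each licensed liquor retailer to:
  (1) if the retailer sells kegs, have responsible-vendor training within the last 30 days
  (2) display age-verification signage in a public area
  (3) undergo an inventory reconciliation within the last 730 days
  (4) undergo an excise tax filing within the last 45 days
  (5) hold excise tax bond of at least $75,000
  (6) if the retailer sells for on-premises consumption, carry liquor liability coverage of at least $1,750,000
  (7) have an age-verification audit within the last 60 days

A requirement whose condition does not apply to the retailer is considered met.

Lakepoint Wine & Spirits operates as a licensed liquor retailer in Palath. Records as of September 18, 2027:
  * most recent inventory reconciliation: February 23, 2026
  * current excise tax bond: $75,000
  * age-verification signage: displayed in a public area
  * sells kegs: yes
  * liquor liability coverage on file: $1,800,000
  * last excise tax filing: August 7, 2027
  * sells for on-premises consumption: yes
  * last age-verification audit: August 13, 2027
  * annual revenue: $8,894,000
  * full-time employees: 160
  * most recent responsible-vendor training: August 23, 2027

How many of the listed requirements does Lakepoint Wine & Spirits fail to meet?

1. condition 'sells kegs' holds; responsible-vendor training 26 days ago vs limit 30 → met
2. age-verification signage present → met
3. inventory reconciliation 572 days ago vs limit 730 → met
4. excise tax filing 42 days ago vs limit 45 → met
5. excise tax bond $75,000 ≥ $75,000 → met
6. condition 'sells for on-premises consumption' holds; liquor liability coverage $1,800,000 ≥ $1,750,000 → met
7. age-verification audit 36 days ago vs limit 60 → met
Not met: 0 of 7

0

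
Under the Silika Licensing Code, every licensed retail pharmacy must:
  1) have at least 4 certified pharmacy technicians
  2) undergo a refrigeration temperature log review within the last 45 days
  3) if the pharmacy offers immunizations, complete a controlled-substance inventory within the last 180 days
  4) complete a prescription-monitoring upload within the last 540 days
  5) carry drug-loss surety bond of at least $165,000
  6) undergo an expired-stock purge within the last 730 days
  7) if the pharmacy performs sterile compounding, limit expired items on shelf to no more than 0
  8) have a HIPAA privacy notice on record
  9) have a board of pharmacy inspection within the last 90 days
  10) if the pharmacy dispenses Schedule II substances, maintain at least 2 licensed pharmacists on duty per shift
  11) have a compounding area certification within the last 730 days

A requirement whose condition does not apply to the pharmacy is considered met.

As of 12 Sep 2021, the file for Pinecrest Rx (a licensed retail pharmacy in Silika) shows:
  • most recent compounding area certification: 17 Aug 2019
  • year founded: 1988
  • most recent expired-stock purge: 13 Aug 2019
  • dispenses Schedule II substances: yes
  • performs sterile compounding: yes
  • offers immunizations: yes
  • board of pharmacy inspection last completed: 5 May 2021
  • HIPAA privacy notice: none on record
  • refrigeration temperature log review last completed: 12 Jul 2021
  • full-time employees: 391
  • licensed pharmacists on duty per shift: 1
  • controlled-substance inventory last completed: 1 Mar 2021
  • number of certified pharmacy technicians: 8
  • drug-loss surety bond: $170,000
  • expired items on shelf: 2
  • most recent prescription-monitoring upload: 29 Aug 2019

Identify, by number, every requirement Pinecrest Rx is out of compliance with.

1. certified pharmacy technicians 8 ≥ 4 → met
2. refrigeration temperature log review 62 days ago vs limit 45 → not met
3. condition 'offers immunizations' holds; controlled-substance inventory 195 days ago vs limit 180 → not met
4. prescription-monitoring upload 745 days ago vs limit 540 → not met
5. drug-loss surety bond $170,000 ≥ $165,000 → met
6. expired-stock purge 761 days ago vs limit 730 → not met
7. condition 'performs sterile compounding' holds; expired items on shelf 2 > 0 → not met
8. HIPAA privacy notice absent → not met
9. board of pharmacy inspection 130 days ago vs limit 90 → not met
10. condition 'dispenses Schedule II substances' holds; licensed pharmacists on duty per shift 1 < 2 → not met
11. compounding area certification 757 days ago vs limit 730 → not met
Not met: 2, 3, 4, 6, 7, 8, 9, 10, 11

2, 3, 4, 6, 7, 8, 9, 10, 11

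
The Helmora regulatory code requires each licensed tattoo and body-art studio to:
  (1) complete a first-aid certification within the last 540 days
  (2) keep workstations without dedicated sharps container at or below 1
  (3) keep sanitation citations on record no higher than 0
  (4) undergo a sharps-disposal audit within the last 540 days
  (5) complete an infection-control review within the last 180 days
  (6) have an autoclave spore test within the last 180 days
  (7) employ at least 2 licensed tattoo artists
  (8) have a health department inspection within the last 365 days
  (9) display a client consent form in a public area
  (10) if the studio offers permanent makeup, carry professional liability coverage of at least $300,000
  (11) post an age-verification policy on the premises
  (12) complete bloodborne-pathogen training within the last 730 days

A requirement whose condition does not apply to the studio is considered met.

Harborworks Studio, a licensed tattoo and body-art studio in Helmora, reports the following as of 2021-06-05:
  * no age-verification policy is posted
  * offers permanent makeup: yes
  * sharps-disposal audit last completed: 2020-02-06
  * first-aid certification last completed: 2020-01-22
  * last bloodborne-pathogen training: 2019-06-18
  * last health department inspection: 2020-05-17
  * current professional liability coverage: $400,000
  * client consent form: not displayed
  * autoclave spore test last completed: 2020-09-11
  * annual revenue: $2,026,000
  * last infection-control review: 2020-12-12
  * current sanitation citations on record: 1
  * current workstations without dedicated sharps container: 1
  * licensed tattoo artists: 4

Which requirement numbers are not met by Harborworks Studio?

3, 6, 8, 9, 11

1. first-aid certification 500 days ago vs limit 540 → met
2. workstations without dedicated sharps container 1 ≤ 1 → met
3. sanitation citations on record 1 > 0 → not met
4. sharps-disposal audit 485 days ago vs limit 540 → met
5. infection-control review 175 days ago vs limit 180 → met
6. autoclave spore test 267 days ago vs limit 180 → not met
7. licensed tattoo artists 4 ≥ 2 → met
8. health department inspection 384 days ago vs limit 365 → not met
9. client consent form absent → not met
10. condition 'offers permanent makeup' holds; professional liability coverage $400,000 ≥ $300,000 → met
11. age-verification policy absent → not met
12. bloodborne-pathogen training 718 days ago vs limit 730 → met
Not met: 3, 6, 8, 9, 11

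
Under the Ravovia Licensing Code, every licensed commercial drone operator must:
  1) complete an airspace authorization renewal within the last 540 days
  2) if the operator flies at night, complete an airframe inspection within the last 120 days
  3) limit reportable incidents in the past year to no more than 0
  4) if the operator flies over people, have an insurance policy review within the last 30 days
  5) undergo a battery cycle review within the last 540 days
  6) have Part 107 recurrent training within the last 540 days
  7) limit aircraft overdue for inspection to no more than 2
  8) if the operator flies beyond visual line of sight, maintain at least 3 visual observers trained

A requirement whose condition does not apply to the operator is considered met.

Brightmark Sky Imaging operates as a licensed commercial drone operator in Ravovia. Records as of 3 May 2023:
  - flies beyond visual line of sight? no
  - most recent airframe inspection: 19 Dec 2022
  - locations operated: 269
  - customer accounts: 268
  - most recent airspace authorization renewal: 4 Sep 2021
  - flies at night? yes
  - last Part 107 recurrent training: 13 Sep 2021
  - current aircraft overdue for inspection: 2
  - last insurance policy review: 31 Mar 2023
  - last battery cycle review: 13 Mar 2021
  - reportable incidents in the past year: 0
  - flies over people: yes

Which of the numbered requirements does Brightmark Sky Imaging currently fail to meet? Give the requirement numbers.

1, 2, 4, 5, 6

1. airspace authorization renewal 606 days ago vs limit 540 → not met
2. condition 'flies at night' holds; airframe inspection 135 days ago vs limit 120 → not met
3. reportable incidents in the past year 0 ≤ 0 → met
4. condition 'flies over people' holds; insurance policy review 33 days ago vs limit 30 → not met
5. battery cycle review 781 days ago vs limit 540 → not met
6. Part 107 recurrent training 597 days ago vs limit 540 → not met
7. aircraft overdue for inspection 2 ≤ 2 → met
8. condition 'flies beyond visual line of sight' does not hold → requirement n/a → met
Not met: 1, 2, 4, 5, 6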